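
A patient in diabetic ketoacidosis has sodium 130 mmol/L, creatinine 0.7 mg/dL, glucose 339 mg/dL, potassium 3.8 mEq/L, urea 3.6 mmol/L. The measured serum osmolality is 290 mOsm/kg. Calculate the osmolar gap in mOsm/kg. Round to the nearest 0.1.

7.6 mOsm/kg

Calculated osmolality = 2·Na + glucose/18 + urea
= 2·130 + 339/18 + 3.6
= 260 + 18.83 + 3.60
= 282.43 mOsm/kg ≈ 282.4 mOsm/kg
Osmolar gap = measured − calculated = 290 − 282.4 = 7.6 mOsm/kg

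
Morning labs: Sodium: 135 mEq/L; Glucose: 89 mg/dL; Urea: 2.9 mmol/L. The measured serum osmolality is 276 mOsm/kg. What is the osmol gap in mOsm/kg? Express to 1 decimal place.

-1.8 mOsm/kg

Calculated osmolality = 2·Na + glucose/18 + urea
= 2·135 + 89/18 + 2.9
= 270 + 4.94 + 2.90
= 277.84 mOsm/kg ≈ 277.8 mOsm/kg
Osmolar gap = measured − calculated = 276 − 277.8 = -1.8 mOsm/kg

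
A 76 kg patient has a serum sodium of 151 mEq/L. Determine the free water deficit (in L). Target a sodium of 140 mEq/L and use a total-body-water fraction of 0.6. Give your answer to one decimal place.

3.6 L

TBW = 0.6 · 76 = 45.6 L
Free water deficit = TBW · (Na/140 − 1)
= 45.6 · (151/140 − 1)
= 45.6 · 0.0786
= 3.58 L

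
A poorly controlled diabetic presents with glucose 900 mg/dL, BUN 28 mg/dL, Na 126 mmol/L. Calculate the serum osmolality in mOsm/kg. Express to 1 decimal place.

Calculated osmolality = 2·Na + glucose/18 + BUN/2.8
= 2·126 + 900/18 + 28/2.8
= 252 + 50 + 10
= 312 mOsm/kg

312.0 mOsm/kg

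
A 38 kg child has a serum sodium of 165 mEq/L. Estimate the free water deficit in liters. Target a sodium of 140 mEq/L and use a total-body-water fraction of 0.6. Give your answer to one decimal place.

TBW = 0.6 · 38 = 22.8 L
Free water deficit = TBW · (Na/140 − 1)
= 22.8 · (165/140 − 1)
= 22.8 · 0.1786
= 4.07 L

4.1 L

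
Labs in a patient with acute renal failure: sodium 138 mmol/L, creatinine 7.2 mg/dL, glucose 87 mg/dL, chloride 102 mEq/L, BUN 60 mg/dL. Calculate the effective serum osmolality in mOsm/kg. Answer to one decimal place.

Effective osmolality excludes urea (freely permeant across cell membranes):
2·Na + glucose/18
= 2·138 + 87/18
= 276 + 4.83
= 280.83 mOsm/kg

280.8 mOsm/kg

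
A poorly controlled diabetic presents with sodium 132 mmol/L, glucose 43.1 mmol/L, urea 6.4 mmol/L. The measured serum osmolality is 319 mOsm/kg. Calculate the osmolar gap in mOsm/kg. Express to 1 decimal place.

5.5 mOsm/kg

Calculated osmolality = 2·Na + glucose + urea
= 2·132 + 43.1 + 6.4
= 264 + 43.10 + 6.40
= 313.5 mOsm/kg ≈ 313.5 mOsm/kg
Osmolar gap = measured − calculated = 319 − 313.5 = 5.5 mOsm/kg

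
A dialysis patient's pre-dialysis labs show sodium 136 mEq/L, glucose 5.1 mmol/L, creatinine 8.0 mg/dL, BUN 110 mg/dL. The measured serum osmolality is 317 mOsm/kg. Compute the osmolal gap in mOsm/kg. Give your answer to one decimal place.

Calculated osmolality = 2·Na + glucose + BUN/2.8
= 2·136 + 5.1 + 110/2.8
= 272 + 5.10 + 39.29
= 316.39 mOsm/kg ≈ 316.4 mOsm/kg
Osmolar gap = measured − calculated = 317 − 316.4 = 0.6 mOsm/kg

0.6 mOsm/kg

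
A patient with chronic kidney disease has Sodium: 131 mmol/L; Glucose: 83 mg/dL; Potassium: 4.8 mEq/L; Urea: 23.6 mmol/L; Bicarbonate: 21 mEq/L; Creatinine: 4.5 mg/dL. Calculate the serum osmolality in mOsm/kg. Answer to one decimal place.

Calculated osmolality = 2·Na + glucose/18 + urea
= 2·131 + 83/18 + 23.6
= 262 + 4.61 + 23.60
= 290.21 mOsm/kg

290.2 mOsm/kg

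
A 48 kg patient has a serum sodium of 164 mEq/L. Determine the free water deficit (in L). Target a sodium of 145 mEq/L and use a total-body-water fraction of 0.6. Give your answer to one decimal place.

3.8 L

TBW = 0.6 · 48 = 28.8 L
Free water deficit = TBW · (Na/145 − 1)
= 28.8 · (164/145 − 1)
= 28.8 · 0.131
= 3.77 L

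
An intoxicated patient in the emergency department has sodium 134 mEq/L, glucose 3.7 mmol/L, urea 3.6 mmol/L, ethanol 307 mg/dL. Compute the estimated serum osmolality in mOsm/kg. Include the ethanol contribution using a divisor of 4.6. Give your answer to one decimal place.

Calculated osmolality = 2·Na + glucose + urea + ethanol/4.6
= 2·134 + 3.7 + 3.6 + 307/4.6
= 268 + 3.70 + 3.60 + 66.74
= 342.04 mOsm/kg

342.0 mOsm/kg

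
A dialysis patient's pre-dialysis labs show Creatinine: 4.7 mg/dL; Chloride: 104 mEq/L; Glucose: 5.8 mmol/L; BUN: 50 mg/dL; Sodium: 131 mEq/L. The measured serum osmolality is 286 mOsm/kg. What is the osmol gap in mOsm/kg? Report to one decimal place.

0.3 mOsm/kg

Calculated osmolality = 2·Na + glucose + BUN/2.8
= 2·131 + 5.8 + 50/2.8
= 262 + 5.80 + 17.86
= 285.66 mOsm/kg ≈ 285.7 mOsm/kg
Osmolar gap = measured − calculated = 286 − 285.7 = 0.3 mOsm/kg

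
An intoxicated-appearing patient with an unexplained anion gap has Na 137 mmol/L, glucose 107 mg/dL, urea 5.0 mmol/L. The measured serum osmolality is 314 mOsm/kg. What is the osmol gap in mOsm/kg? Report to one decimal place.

Calculated osmolality = 2·Na + glucose/18 + urea
= 2·137 + 107/18 + 5
= 274 + 5.94 + 5
= 284.94 mOsm/kg ≈ 284.9 mOsm/kg
Osmolar gap = measured − calculated = 314 − 284.9 = 29.1 mOsm/kg

29.1 mOsm/kg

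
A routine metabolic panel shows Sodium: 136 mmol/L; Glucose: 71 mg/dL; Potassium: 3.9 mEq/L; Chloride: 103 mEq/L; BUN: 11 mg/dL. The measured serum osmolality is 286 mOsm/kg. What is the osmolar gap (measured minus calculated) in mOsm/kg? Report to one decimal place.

6.1 mOsm/kg

Calculated osmolality = 2·Na + glucose/18 + BUN/2.8
= 2·136 + 71/18 + 11/2.8
= 272 + 3.94 + 3.93
= 279.87 mOsm/kg ≈ 279.9 mOsm/kg
Osmolar gap = measured − calculated = 286 − 279.9 = 6.1 mOsm/kg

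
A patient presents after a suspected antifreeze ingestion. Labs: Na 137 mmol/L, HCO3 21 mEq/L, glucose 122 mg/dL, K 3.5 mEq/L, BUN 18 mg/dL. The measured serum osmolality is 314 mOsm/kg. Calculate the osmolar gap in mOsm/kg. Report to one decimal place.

26.8 mOsm/kg

Calculated osmolality = 2·Na + glucose/18 + BUN/2.8
= 2·137 + 122/18 + 18/2.8
= 274 + 6.78 + 6.43
= 287.21 mOsm/kg ≈ 287.2 mOsm/kg
Osmolar gap = measured − calculated = 314 − 287.2 = 26.8 mOsm/kg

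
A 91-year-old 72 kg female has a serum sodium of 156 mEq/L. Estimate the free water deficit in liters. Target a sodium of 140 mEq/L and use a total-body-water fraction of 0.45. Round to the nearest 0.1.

3.7 L

TBW = 0.45 · 72 = 32.4 L
Free water deficit = TBW · (Na/140 − 1)
= 32.4 · (156/140 − 1)
= 32.4 · 0.1143
= 3.7 L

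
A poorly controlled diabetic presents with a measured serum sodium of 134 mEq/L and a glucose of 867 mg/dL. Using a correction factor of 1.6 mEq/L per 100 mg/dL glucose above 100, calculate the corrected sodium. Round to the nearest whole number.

146 mEq/L

Corrected Na = measured Na + 1.6 · (glucose − 100)/100
= 134 + 1.6 · (867 − 100)/100
= 134 + 12.3
= 146.3 mEq/L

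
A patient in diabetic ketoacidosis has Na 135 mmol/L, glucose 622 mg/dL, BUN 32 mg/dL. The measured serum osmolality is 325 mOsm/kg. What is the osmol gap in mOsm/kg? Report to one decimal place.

Calculated osmolality = 2·Na + glucose/18 + BUN/2.8
= 2·135 + 622/18 + 32/2.8
= 270 + 34.56 + 11.43
= 315.99 mOsm/kg ≈ 316.0 mOsm/kg
Osmolar gap = measured − calculated = 325 − 316.0 = 9.0 mOsm/kg

9.0 mOsm/kg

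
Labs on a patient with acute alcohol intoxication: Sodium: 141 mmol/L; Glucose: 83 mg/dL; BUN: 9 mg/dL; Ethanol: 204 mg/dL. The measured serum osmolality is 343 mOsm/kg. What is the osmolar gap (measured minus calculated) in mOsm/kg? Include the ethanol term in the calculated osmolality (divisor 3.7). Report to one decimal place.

-2.0 mOsm/kg

Calculated osmolality = 2·Na + glucose/18 + BUN/2.8 + ethanol/3.7
= 2·141 + 83/18 + 9/2.8 + 204/3.7
= 282 + 4.61 + 3.21 + 55.14
= 344.96 mOsm/kg ≈ 345.0 mOsm/kg
Osmolar gap = measured − calculated = 343 − 345.0 = -2.0 mOsm/kg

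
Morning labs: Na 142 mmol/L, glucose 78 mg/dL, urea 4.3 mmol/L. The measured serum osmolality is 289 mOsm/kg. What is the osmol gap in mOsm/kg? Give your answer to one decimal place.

Calculated osmolality = 2·Na + glucose/18 + urea
= 2·142 + 78/18 + 4.3
= 284 + 4.33 + 4.30
= 292.63 mOsm/kg ≈ 292.6 mOsm/kg
Osmolar gap = measured − calculated = 289 − 292.6 = -3.6 mOsm/kg

-3.6 mOsm/kg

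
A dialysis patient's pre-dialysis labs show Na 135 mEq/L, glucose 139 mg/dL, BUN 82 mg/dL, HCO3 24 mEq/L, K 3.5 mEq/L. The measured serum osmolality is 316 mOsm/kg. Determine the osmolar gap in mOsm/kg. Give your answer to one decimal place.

Calculated osmolality = 2·Na + glucose/18 + BUN/2.8
= 2·135 + 139/18 + 82/2.8
= 270 + 7.72 + 29.29
= 307.01 mOsm/kg ≈ 307.0 mOsm/kg
Osmolar gap = measured − calculated = 316 − 307.0 = 9.0 mOsm/kg

9.0 mOsm/kg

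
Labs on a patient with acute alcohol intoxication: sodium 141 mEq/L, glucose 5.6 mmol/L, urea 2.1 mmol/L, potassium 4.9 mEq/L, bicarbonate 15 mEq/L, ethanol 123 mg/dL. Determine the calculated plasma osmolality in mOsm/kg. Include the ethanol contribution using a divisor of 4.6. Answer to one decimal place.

316.4 mOsm/kg

Calculated osmolality = 2·Na + glucose + urea + ethanol/4.6
= 2·141 + 5.6 + 2.1 + 123/4.6
= 282 + 5.60 + 2.10 + 26.74
= 316.44 mOsm/kg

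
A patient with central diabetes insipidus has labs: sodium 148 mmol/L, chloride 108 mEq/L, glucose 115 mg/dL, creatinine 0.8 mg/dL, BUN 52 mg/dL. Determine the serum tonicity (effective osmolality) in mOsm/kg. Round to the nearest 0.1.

302.4 mOsm/kg

Effective osmolality excludes urea (freely permeant across cell membranes):
2·Na + glucose/18
= 2·148 + 115/18
= 296 + 6.39
= 302.39 mOsm/kg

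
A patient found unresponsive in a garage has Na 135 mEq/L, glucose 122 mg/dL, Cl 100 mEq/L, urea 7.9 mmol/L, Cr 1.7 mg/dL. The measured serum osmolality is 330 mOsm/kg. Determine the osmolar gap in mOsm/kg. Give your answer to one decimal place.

Calculated osmolality = 2·Na + glucose/18 + urea
= 2·135 + 122/18 + 7.9
= 270 + 6.78 + 7.90
= 284.68 mOsm/kg ≈ 284.7 mOsm/kg
Osmolar gap = measured − calculated = 330 − 284.7 = 45.3 mOsm/kg

45.3 mOsm/kg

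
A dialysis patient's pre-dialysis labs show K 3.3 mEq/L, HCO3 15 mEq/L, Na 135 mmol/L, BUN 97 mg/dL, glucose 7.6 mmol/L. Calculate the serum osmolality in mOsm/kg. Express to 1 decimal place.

312.2 mOsm/kg

Calculated osmolality = 2·Na + glucose + BUN/2.8
= 2·135 + 7.6 + 97/2.8
= 270 + 7.60 + 34.64
= 312.24 mOsm/kg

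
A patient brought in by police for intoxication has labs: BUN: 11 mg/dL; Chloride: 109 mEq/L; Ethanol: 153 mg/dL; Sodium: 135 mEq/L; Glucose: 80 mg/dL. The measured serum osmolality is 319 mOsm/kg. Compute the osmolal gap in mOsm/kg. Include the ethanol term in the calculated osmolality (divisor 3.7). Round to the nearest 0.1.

Calculated osmolality = 2·Na + glucose/18 + BUN/2.8 + ethanol/3.7
= 2·135 + 80/18 + 11/2.8 + 153/3.7
= 270 + 4.44 + 3.93 + 41.35
= 319.72 mOsm/kg ≈ 319.7 mOsm/kg
Osmolar gap = measured − calculated = 319 − 319.7 = -0.7 mOsm/kg

-0.7 mOsm/kg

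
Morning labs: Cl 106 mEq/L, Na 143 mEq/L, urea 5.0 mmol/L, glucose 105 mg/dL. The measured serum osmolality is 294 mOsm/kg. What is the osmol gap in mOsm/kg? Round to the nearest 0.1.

-2.8 mOsm/kg

Calculated osmolality = 2·Na + glucose/18 + urea
= 2·143 + 105/18 + 5
= 286 + 5.83 + 5
= 296.83 mOsm/kg ≈ 296.8 mOsm/kg
Osmolar gap = measured − calculated = 294 − 296.8 = -2.8 mOsm/kg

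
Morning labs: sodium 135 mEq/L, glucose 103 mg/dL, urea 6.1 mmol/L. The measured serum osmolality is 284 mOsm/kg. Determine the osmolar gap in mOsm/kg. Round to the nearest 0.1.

Calculated osmolality = 2·Na + glucose/18 + urea
= 2·135 + 103/18 + 6.1
= 270 + 5.72 + 6.10
= 281.82 mOsm/kg ≈ 281.8 mOsm/kg
Osmolar gap = measured − calculated = 284 − 281.8 = 2.2 mOsm/kg

2.2 mOsm/kg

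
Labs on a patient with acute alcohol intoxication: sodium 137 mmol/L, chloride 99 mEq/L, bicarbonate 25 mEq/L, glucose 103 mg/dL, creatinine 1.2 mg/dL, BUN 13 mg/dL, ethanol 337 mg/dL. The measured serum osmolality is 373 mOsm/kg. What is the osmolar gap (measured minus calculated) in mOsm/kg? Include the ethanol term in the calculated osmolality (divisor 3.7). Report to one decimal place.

-2.4 mOsm/kg

Calculated osmolality = 2·Na + glucose/18 + BUN/2.8 + ethanol/3.7
= 2·137 + 103/18 + 13/2.8 + 337/3.7
= 274 + 5.72 + 4.64 + 91.08
= 375.44 mOsm/kg ≈ 375.4 mOsm/kg
Osmolar gap = measured − calculated = 373 − 375.4 = -2.4 mOsm/kg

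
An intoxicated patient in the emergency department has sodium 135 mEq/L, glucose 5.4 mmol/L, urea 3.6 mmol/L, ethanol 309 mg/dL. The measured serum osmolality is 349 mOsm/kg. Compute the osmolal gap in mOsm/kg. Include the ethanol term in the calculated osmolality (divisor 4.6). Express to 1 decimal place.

Calculated osmolality = 2·Na + glucose + urea + ethanol/4.6
= 2·135 + 5.4 + 3.6 + 309/4.6
= 270 + 5.40 + 3.60 + 67.17
= 346.17 mOsm/kg ≈ 346.2 mOsm/kg
Osmolar gap = measured − calculated = 349 − 346.2 = 2.8 mOsm/kg

2.8 mOsm/kg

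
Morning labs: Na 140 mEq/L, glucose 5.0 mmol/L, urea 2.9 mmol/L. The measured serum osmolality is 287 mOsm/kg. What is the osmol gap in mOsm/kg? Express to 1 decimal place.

Calculated osmolality = 2·Na + glucose + urea
= 2·140 + 5 + 2.9
= 280 + 5 + 2.90
= 287.9 mOsm/kg ≈ 287.9 mOsm/kg
Osmolar gap = measured − calculated = 287 − 287.9 = -0.9 mOsm/kg

-0.9 mOsm/kg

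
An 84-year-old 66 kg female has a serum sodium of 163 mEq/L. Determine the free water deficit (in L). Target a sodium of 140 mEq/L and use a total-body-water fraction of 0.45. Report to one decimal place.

TBW = 0.45 · 66 = 29.7 L
Free water deficit = TBW · (Na/140 − 1)
= 29.7 · (163/140 − 1)
= 29.7 · 0.1643
= 4.88 L

4.9 L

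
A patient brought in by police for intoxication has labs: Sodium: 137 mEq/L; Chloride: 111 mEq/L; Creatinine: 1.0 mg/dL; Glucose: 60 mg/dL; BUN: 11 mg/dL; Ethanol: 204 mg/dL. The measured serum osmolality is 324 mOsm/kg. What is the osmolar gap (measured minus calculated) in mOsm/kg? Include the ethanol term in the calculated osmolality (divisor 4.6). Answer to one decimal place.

Calculated osmolality = 2·Na + glucose/18 + BUN/2.8 + ethanol/4.6
= 2·137 + 60/18 + 11/2.8 + 204/4.6
= 274 + 3.33 + 3.93 + 44.35
= 325.61 mOsm/kg ≈ 325.6 mOsm/kg
Osmolar gap = measured − calculated = 324 − 325.6 = -1.6 mOsm/kg

-1.6 mOsm/kg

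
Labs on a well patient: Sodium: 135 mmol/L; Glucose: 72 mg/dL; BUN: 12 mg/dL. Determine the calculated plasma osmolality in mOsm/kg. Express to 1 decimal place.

Calculated osmolality = 2·Na + glucose/18 + BUN/2.8
= 2·135 + 72/18 + 12/2.8
= 270 + 4 + 4.29
= 278.29 mOsm/kg

278.3 mOsm/kg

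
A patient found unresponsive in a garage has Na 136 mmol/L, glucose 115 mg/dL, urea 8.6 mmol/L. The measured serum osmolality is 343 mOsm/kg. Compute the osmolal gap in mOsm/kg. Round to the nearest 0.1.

56.0 mOsm/kg

Calculated osmolality = 2·Na + glucose/18 + urea
= 2·136 + 115/18 + 8.6
= 272 + 6.39 + 8.60
= 286.99 mOsm/kg ≈ 287.0 mOsm/kg
Osmolar gap = measured − calculated = 343 − 287.0 = 56.0 mOsm/kg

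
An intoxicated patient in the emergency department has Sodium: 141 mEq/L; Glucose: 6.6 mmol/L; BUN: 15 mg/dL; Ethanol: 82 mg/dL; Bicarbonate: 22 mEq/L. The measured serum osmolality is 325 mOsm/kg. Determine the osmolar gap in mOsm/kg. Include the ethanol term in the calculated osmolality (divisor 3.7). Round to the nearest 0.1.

8.9 mOsm/kg

Calculated osmolality = 2·Na + glucose + BUN/2.8 + ethanol/3.7
= 2·141 + 6.6 + 15/2.8 + 82/3.7
= 282 + 6.60 + 5.36 + 22.16
= 316.12 mOsm/kg ≈ 316.1 mOsm/kg
Osmolar gap = measured − calculated = 325 − 316.1 = 8.9 mOsm/kg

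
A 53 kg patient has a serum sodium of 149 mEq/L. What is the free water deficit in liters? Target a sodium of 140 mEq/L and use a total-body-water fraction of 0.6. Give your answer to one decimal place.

2.0 L

TBW = 0.6 · 53 = 31.8 L
Free water deficit = TBW · (Na/140 − 1)
= 31.8 · (149/140 − 1)
= 31.8 · 0.0643
= 2.04 L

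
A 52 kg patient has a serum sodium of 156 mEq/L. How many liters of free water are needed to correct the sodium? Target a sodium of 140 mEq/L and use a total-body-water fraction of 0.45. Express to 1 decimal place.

2.7 L

TBW = 0.45 · 52 = 23.4 L
Free water deficit = TBW · (Na/140 − 1)
= 23.4 · (156/140 − 1)
= 23.4 · 0.1143
= 2.67 L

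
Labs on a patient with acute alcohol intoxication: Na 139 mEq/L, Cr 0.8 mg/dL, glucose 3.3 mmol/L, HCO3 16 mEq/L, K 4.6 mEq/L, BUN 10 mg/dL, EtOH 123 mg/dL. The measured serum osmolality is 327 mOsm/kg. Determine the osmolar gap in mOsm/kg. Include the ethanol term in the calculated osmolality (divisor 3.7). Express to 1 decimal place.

8.9 mOsm/kg

Calculated osmolality = 2·Na + glucose + BUN/2.8 + ethanol/3.7
= 2·139 + 3.3 + 10/2.8 + 123/3.7
= 278 + 3.30 + 3.57 + 33.24
= 318.11 mOsm/kg ≈ 318.1 mOsm/kg
Osmolar gap = measured − calculated = 327 − 318.1 = 8.9 mOsm/kg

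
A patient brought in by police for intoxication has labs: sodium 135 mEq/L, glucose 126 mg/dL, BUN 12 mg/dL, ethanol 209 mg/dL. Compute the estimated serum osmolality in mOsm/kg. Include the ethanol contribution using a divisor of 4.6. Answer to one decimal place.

326.7 mOsm/kg

Calculated osmolality = 2·Na + glucose/18 + BUN/2.8 + ethanol/4.6
= 2·135 + 126/18 + 12/2.8 + 209/4.6
= 270 + 7 + 4.29 + 45.43
= 326.72 mOsm/kg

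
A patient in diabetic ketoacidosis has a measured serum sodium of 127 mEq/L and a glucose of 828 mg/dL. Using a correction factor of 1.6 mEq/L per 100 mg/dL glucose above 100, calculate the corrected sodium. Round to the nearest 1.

139 mEq/L

Corrected Na = measured Na + 1.6 · (glucose − 100)/100
= 127 + 1.6 · (828 − 100)/100
= 127 + 11.6
= 138.6 mEq/L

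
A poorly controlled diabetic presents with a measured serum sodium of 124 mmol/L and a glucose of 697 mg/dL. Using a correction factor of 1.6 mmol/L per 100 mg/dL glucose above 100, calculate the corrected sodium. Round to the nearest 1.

Corrected Na = measured Na + 1.6 · (glucose − 100)/100
= 124 + 1.6 · (697 − 100)/100
= 124 + 9.6
= 133.6 mmol/L

134 mmol/L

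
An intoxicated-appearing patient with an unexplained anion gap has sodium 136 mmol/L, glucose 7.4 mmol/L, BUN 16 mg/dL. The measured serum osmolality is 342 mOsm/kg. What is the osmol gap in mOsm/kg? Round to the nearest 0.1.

56.9 mOsm/kg

Calculated osmolality = 2·Na + glucose + BUN/2.8
= 2·136 + 7.4 + 16/2.8
= 272 + 7.40 + 5.71
= 285.11 mOsm/kg ≈ 285.1 mOsm/kg
Osmolar gap = measured − calculated = 342 − 285.1 = 56.9 mOsm/kg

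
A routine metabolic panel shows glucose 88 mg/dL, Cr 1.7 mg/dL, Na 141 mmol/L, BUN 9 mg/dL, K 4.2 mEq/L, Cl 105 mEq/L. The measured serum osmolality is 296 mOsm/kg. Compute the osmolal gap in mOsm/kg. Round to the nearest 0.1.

5.9 mOsm/kg

Calculated osmolality = 2·Na + glucose/18 + BUN/2.8
= 2·141 + 88/18 + 9/2.8
= 282 + 4.89 + 3.21
= 290.1 mOsm/kg ≈ 290.1 mOsm/kg
Osmolar gap = measured − calculated = 296 − 290.1 = 5.9 mOsm/kg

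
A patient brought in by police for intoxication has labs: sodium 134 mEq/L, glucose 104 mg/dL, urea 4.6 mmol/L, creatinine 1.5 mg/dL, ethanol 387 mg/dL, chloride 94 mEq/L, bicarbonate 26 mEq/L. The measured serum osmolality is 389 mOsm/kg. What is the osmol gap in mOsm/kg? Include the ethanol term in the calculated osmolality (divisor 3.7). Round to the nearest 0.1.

6.0 mOsm/kg

Calculated osmolality = 2·Na + glucose/18 + urea + ethanol/3.7
= 2·134 + 104/18 + 4.6 + 387/3.7
= 268 + 5.78 + 4.60 + 104.59
= 382.97 mOsm/kg ≈ 383.0 mOsm/kg
Osmolar gap = measured − calculated = 389 − 383.0 = 6.0 mOsm/kg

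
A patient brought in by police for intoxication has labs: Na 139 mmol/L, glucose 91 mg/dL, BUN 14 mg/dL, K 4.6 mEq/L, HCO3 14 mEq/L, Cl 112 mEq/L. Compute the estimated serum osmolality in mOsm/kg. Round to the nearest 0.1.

Calculated osmolality = 2·Na + glucose/18 + BUN/2.8
= 2·139 + 91/18 + 14/2.8
= 278 + 5.06 + 5
= 288.06 mOsm/kg

288.1 mOsm/kg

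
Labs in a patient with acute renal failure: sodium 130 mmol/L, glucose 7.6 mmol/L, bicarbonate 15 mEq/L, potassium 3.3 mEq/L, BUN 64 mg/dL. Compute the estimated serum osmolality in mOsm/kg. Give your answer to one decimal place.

Calculated osmolality = 2·Na + glucose + BUN/2.8
= 2·130 + 7.6 + 64/2.8
= 260 + 7.60 + 22.86
= 290.46 mOsm/kg

290.5 mOsm/kg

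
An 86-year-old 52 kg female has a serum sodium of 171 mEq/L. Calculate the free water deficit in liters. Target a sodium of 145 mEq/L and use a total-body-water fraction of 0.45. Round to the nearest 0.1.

4.2 L

TBW = 0.45 · 52 = 23.4 L
Free water deficit = TBW · (Na/145 − 1)
= 23.4 · (171/145 − 1)
= 23.4 · 0.1793
= 4.2 L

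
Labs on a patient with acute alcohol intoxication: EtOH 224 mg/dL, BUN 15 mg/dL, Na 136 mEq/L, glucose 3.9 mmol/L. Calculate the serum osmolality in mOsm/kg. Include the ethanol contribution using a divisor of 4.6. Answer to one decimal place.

Calculated osmolality = 2·Na + glucose + BUN/2.8 + ethanol/4.6
= 2·136 + 3.9 + 15/2.8 + 224/4.6
= 272 + 3.90 + 5.36 + 48.70
= 329.96 mOsm/kg

330.0 mOsm/kg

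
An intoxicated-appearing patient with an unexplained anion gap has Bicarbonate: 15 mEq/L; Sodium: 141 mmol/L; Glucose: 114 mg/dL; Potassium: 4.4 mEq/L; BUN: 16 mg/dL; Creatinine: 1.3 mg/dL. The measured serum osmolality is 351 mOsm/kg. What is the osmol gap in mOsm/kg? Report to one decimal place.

Calculated osmolality = 2·Na + glucose/18 + BUN/2.8
= 2·141 + 114/18 + 16/2.8
= 282 + 6.33 + 5.71
= 294.04 mOsm/kg ≈ 294.0 mOsm/kg
Osmolar gap = measured − calculated = 351 − 294.0 = 57.0 mOsm/kg

57.0 mOsm/kg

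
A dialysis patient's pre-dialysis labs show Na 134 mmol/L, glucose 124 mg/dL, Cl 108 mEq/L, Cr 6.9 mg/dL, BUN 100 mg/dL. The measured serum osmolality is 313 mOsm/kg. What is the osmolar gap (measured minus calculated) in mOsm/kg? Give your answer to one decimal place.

2.4 mOsm/kg

Calculated osmolality = 2·Na + glucose/18 + BUN/2.8
= 2·134 + 124/18 + 100/2.8
= 268 + 6.89 + 35.71
= 310.6 mOsm/kg ≈ 310.6 mOsm/kg
Osmolar gap = measured − calculated = 313 − 310.6 = 2.4 mOsm/kg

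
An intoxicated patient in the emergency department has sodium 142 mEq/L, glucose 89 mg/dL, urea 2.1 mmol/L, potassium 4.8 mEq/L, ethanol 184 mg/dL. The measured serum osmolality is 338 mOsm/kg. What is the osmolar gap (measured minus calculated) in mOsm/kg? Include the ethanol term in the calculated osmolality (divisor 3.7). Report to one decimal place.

Calculated osmolality = 2·Na + glucose/18 + urea + ethanol/3.7
= 2·142 + 89/18 + 2.1 + 184/3.7
= 284 + 4.94 + 2.10 + 49.73
= 340.77 mOsm/kg ≈ 340.8 mOsm/kg
Osmolar gap = measured − calculated = 338 − 340.8 = -2.8 mOsm/kg

-2.8 mOsm/kg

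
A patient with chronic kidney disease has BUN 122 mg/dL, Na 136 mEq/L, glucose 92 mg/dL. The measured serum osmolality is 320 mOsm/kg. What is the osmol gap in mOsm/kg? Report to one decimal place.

Calculated osmolality = 2·Na + glucose/18 + BUN/2.8
= 2·136 + 92/18 + 122/2.8
= 272 + 5.11 + 43.57
= 320.68 mOsm/kg ≈ 320.7 mOsm/kg
Osmolar gap = measured − calculated = 320 − 320.7 = -0.7 mOsm/kg

-0.7 mOsm/kg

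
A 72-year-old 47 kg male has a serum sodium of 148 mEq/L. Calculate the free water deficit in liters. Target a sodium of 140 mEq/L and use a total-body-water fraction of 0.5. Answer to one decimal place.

1.3 L

TBW = 0.5 · 47 = 23.5 L
Free water deficit = TBW · (Na/140 − 1)
= 23.5 · (148/140 − 1)
= 23.5 · 0.0571
= 1.34 L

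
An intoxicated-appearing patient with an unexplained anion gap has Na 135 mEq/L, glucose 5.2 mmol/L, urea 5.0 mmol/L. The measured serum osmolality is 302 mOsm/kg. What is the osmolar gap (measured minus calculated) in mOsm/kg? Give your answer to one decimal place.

Calculated osmolality = 2·Na + glucose + urea
= 2·135 + 5.2 + 5
= 270 + 5.20 + 5
= 280.2 mOsm/kg ≈ 280.2 mOsm/kg
Osmolar gap = measured − calculated = 302 − 280.2 = 21.8 mOsm/kg

21.8 mOsm/kg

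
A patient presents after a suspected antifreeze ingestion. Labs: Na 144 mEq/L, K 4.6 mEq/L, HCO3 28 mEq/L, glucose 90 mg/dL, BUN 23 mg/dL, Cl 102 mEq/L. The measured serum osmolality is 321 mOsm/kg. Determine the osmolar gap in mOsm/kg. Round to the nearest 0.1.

19.8 mOsm/kg

Calculated osmolality = 2·Na + glucose/18 + BUN/2.8
= 2·144 + 90/18 + 23/2.8
= 288 + 5 + 8.21
= 301.21 mOsm/kg ≈ 301.2 mOsm/kg
Osmolar gap = measured − calculated = 321 − 301.2 = 19.8 mOsm/kg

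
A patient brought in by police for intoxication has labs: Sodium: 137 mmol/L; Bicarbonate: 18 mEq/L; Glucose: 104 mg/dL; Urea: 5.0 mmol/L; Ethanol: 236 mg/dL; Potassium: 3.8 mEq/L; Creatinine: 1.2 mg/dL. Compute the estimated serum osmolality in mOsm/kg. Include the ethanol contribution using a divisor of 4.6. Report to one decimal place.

Calculated osmolality = 2·Na + glucose/18 + urea + ethanol/4.6
= 2·137 + 104/18 + 5 + 236/4.6
= 274 + 5.78 + 5 + 51.30
= 336.08 mOsm/kg

336.1 mOsm/kg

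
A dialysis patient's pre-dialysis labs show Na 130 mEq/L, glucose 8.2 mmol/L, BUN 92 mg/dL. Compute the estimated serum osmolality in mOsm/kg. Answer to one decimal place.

Calculated osmolality = 2·Na + glucose + BUN/2.8
= 2·130 + 8.2 + 92/2.8
= 260 + 8.20 + 32.86
= 301.06 mOsm/kg

301.1 mOsm/kg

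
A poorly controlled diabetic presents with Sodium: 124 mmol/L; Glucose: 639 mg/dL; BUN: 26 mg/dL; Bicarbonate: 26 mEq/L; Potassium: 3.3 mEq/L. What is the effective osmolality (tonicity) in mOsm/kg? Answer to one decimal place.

283.5 mOsm/kg

Effective osmolality excludes urea (freely permeant across cell membranes):
2·Na + glucose/18
= 2·124 + 639/18
= 248 + 35.5
= 283.5 mOsm/kg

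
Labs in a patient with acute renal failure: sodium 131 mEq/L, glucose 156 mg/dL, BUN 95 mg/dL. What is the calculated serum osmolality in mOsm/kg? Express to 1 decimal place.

Calculated osmolality = 2·Na + glucose/18 + BUN/2.8
= 2·131 + 156/18 + 95/2.8
= 262 + 8.67 + 33.93
= 304.6 mOsm/kg

304.6 mOsm/kg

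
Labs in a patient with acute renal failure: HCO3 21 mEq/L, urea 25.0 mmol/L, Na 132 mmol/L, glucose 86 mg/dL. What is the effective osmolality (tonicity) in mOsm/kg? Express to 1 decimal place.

Effective osmolality excludes urea (freely permeant across cell membranes):
2·Na + glucose/18
= 2·132 + 86/18
= 264 + 4.78
= 268.78 mOsm/kg

268.8 mOsm/kg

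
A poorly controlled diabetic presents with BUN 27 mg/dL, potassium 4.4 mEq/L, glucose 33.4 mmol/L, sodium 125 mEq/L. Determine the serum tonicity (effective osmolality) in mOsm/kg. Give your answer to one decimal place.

Effective osmolality excludes urea (freely permeant across cell membranes):
2·Na + glucose
= 2·125 + 33.4
= 250 + 33.4
= 283.4 mOsm/kg

283.4 mOsm/kg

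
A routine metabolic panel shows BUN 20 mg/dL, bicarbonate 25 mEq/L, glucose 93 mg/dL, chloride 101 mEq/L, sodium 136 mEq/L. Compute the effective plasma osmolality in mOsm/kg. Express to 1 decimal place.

277.2 mOsm/kg

Effective osmolality excludes urea (freely permeant across cell membranes):
2·Na + glucose/18
= 2·136 + 93/18
= 272 + 5.17
= 277.17 mOsm/kg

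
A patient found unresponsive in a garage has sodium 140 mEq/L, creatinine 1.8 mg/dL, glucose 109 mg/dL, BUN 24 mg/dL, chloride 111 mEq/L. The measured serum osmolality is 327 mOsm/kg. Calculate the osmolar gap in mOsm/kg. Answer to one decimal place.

Calculated osmolality = 2·Na + glucose/18 + BUN/2.8
= 2·140 + 109/18 + 24/2.8
= 280 + 6.06 + 8.57
= 294.63 mOsm/kg ≈ 294.6 mOsm/kg
Osmolar gap = measured − calculated = 327 − 294.6 = 32.4 mOsm/kg

32.4 mOsm/kg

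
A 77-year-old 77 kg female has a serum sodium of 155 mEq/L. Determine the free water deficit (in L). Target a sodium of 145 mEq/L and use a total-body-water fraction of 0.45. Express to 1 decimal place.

TBW = 0.45 · 77 = 34.65 L
Free water deficit = TBW · (Na/145 − 1)
= 34.65 · (155/145 − 1)
= 34.65 · 0.069
= 2.39 L

2.4 L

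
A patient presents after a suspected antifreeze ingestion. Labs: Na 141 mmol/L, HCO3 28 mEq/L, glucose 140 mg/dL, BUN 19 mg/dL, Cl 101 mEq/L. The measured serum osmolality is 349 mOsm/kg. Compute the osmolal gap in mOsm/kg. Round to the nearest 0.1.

52.4 mOsm/kg

Calculated osmolality = 2·Na + glucose/18 + BUN/2.8
= 2·141 + 140/18 + 19/2.8
= 282 + 7.78 + 6.79
= 296.57 mOsm/kg ≈ 296.6 mOsm/kg
Osmolar gap = measured − calculated = 349 − 296.6 = 52.4 mOsm/kg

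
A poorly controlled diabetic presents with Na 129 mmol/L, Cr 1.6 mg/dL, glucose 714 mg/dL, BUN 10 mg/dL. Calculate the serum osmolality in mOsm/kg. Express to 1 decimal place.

301.2 mOsm/kg

Calculated osmolality = 2·Na + glucose/18 + BUN/2.8
= 2·129 + 714/18 + 10/2.8
= 258 + 39.67 + 3.57
= 301.24 mOsm/kg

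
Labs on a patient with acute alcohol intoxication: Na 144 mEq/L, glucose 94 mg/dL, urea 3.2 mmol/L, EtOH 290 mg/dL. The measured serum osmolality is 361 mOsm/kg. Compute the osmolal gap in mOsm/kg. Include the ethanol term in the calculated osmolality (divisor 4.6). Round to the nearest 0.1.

Calculated osmolality = 2·Na + glucose/18 + urea + ethanol/4.6
= 2·144 + 94/18 + 3.2 + 290/4.6
= 288 + 5.22 + 3.20 + 63.04
= 359.46 mOsm/kg ≈ 359.5 mOsm/kg
Osmolar gap = measured − calculated = 361 − 359.5 = 1.5 mOsm/kg

1.5 mOsm/kg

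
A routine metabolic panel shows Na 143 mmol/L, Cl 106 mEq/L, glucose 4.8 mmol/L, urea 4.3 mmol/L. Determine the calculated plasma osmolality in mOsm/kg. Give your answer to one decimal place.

295.1 mOsm/kg

Calculated osmolality = 2·Na + glucose + urea
= 2·143 + 4.8 + 4.3
= 286 + 4.80 + 4.30
= 295.1 mOsm/kg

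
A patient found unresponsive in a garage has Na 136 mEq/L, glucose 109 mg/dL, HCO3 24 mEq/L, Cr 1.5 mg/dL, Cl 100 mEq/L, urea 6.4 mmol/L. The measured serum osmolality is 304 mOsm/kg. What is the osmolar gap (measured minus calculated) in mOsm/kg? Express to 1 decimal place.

19.5 mOsm/kg

Calculated osmolality = 2·Na + glucose/18 + urea
= 2·136 + 109/18 + 6.4
= 272 + 6.06 + 6.40
= 284.46 mOsm/kg ≈ 284.5 mOsm/kg
Osmolar gap = measured − calculated = 304 − 284.5 = 19.5 mOsm/kg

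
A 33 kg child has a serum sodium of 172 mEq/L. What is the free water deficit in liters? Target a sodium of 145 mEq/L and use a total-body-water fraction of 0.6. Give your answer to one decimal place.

3.7 L

TBW = 0.6 · 33 = 19.8 L
Free water deficit = TBW · (Na/145 − 1)
= 19.8 · (172/145 − 1)
= 19.8 · 0.1862
= 3.69 L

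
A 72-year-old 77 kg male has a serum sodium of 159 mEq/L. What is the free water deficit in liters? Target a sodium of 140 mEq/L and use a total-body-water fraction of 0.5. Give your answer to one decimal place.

5.2 L

TBW = 0.5 · 77 = 38.5 L
Free water deficit = TBW · (Na/140 − 1)
= 38.5 · (159/140 − 1)
= 38.5 · 0.1357
= 5.22 L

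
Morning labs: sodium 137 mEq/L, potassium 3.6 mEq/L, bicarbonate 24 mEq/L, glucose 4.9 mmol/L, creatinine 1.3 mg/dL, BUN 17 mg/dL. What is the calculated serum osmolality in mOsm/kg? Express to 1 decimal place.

Calculated osmolality = 2·Na + glucose + BUN/2.8
= 2·137 + 4.9 + 17/2.8
= 274 + 4.90 + 6.07
= 284.97 mOsm/kg

285.0 mOsm/kg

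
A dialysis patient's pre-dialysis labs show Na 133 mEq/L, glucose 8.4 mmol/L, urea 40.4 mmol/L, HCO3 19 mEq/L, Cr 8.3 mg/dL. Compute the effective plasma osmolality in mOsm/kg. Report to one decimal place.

Effective osmolality excludes urea (freely permeant across cell membranes):
2·Na + glucose
= 2·133 + 8.4
= 266 + 8.4
= 274.4 mOsm/kg

274.4 mOsm/kg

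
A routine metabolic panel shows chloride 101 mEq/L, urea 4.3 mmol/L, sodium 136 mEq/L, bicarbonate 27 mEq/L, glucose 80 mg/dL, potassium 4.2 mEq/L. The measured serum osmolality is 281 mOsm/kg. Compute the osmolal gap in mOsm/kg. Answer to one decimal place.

Calculated osmolality = 2·Na + glucose/18 + urea
= 2·136 + 80/18 + 4.3
= 272 + 4.44 + 4.30
= 280.74 mOsm/kg ≈ 280.7 mOsm/kg
Osmolar gap = measured − calculated = 281 − 280.7 = 0.3 mOsm/kg

0.3 mOsm/kg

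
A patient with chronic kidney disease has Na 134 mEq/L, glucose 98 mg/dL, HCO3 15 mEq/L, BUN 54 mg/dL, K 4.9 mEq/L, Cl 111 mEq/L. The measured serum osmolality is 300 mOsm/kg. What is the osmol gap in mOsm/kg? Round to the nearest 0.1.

7.3 mOsm/kg

Calculated osmolality = 2·Na + glucose/18 + BUN/2.8
= 2·134 + 98/18 + 54/2.8
= 268 + 5.44 + 19.29
= 292.73 mOsm/kg ≈ 292.7 mOsm/kg
Osmolar gap = measured − calculated = 300 − 292.7 = 7.3 mOsm/kg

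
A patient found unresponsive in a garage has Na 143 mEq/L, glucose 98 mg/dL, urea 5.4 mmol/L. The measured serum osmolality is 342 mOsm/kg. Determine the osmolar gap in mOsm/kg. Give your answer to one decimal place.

Calculated osmolality = 2·Na + glucose/18 + urea
= 2·143 + 98/18 + 5.4
= 286 + 5.44 + 5.40
= 296.84 mOsm/kg ≈ 296.8 mOsm/kg
Osmolar gap = measured − calculated = 342 − 296.8 = 45.2 mOsm/kg

45.2 mOsm/kg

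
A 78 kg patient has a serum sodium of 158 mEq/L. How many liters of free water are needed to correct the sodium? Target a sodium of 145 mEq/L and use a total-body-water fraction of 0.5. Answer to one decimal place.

TBW = 0.5 · 78 = 39 L
Free water deficit = TBW · (Na/145 − 1)
= 39 · (158/145 − 1)
= 39 · 0.0897
= 3.5 L

3.5 L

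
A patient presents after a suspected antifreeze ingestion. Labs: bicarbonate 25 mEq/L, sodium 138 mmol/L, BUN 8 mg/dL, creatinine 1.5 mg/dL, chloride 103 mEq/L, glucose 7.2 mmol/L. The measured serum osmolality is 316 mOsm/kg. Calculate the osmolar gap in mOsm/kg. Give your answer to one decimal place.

Calculated osmolality = 2·Na + glucose + BUN/2.8
= 2·138 + 7.2 + 8/2.8
= 276 + 7.20 + 2.86
= 286.06 mOsm/kg ≈ 286.1 mOsm/kg
Osmolar gap = measured − calculated = 316 − 286.1 = 29.9 mOsm/kg

29.9 mOsm/kg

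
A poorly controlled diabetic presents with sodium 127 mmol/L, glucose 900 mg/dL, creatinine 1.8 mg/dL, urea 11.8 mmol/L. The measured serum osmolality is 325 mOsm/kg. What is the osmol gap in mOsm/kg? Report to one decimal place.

9.2 mOsm/kg

Calculated osmolality = 2·Na + glucose/18 + urea
= 2·127 + 900/18 + 11.8
= 254 + 50 + 11.80
= 315.8 mOsm/kg ≈ 315.8 mOsm/kg
Osmolar gap = measured − calculated = 325 − 315.8 = 9.2 mOsm/kg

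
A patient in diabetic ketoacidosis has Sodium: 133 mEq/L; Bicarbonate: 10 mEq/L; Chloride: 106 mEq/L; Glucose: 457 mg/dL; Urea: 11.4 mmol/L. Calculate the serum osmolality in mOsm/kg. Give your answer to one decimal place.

Calculated osmolality = 2·Na + glucose/18 + urea
= 2·133 + 457/18 + 11.4
= 266 + 25.39 + 11.40
= 302.79 mOsm/kg

302.8 mOsm/kg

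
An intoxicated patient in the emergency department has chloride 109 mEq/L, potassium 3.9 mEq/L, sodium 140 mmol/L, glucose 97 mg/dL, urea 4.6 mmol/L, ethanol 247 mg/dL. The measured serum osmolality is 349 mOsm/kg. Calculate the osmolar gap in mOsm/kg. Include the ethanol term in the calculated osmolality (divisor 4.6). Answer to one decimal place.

5.3 mOsm/kg

Calculated osmolality = 2·Na + glucose/18 + urea + ethanol/4.6
= 2·140 + 97/18 + 4.6 + 247/4.6
= 280 + 5.39 + 4.60 + 53.70
= 343.69 mOsm/kg ≈ 343.7 mOsm/kg
Osmolar gap = measured − calculated = 349 − 343.7 = 5.3 mOsm/kg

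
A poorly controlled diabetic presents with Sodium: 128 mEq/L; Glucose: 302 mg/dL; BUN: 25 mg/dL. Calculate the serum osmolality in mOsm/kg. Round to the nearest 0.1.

281.7 mOsm/kg

Calculated osmolality = 2·Na + glucose/18 + BUN/2.8
= 2·128 + 302/18 + 25/2.8
= 256 + 16.78 + 8.93
= 281.71 mOsm/kg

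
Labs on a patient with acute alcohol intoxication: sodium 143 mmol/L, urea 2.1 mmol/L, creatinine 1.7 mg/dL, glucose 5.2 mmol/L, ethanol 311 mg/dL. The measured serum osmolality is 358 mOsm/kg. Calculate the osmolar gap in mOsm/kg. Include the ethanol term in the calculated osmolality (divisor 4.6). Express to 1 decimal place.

-2.9 mOsm/kg

Calculated osmolality = 2·Na + glucose + urea + ethanol/4.6
= 2·143 + 5.2 + 2.1 + 311/4.6
= 286 + 5.20 + 2.10 + 67.61
= 360.91 mOsm/kg ≈ 360.9 mOsm/kg
Osmolar gap = measured − calculated = 358 − 360.9 = -2.9 mOsm/kg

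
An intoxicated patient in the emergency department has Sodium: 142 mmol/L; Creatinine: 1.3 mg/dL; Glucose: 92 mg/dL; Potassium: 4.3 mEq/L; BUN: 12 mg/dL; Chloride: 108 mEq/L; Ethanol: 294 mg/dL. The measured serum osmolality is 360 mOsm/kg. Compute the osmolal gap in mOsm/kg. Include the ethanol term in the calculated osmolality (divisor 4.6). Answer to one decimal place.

Calculated osmolality = 2·Na + glucose/18 + BUN/2.8 + ethanol/4.6
= 2·142 + 92/18 + 12/2.8 + 294/4.6
= 284 + 5.11 + 4.29 + 63.91
= 357.31 mOsm/kg ≈ 357.3 mOsm/kg
Osmolar gap = measured − calculated = 360 − 357.3 = 2.7 mOsm/kg

2.7 mOsm/kg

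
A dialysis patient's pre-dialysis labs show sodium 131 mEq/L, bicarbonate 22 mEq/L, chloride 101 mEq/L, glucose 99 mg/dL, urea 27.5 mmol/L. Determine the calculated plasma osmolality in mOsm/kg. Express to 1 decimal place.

295.0 mOsm/kg

Calculated osmolality = 2·Na + glucose/18 + urea
= 2·131 + 99/18 + 27.5
= 262 + 5.50 + 27.50
= 295 mOsm/kg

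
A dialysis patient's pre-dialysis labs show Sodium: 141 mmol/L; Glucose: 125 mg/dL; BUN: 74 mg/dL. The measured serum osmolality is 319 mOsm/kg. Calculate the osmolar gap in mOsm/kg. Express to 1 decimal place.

3.6 mOsm/kg

Calculated osmolality = 2·Na + glucose/18 + BUN/2.8
= 2·141 + 125/18 + 74/2.8
= 282 + 6.94 + 26.43
= 315.37 mOsm/kg ≈ 315.4 mOsm/kg
Osmolar gap = measured − calculated = 319 − 315.4 = 3.6 mOsm/kg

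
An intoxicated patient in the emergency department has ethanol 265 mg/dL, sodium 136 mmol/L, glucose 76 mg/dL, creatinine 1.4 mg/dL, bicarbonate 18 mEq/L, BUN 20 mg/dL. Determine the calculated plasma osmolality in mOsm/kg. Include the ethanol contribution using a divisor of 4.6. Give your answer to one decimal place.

Calculated osmolality = 2·Na + glucose/18 + BUN/2.8 + ethanol/4.6
= 2·136 + 76/18 + 20/2.8 + 265/4.6
= 272 + 4.22 + 7.14 + 57.61
= 340.97 mOsm/kg

341.0 mOsm/kg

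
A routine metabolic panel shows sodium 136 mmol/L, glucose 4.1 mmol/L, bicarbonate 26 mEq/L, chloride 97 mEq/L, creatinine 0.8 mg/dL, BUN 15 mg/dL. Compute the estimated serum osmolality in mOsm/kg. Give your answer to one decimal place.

281.5 mOsm/kg

Calculated osmolality = 2·Na + glucose + BUN/2.8
= 2·136 + 4.1 + 15/2.8
= 272 + 4.10 + 5.36
= 281.46 mOsm/kg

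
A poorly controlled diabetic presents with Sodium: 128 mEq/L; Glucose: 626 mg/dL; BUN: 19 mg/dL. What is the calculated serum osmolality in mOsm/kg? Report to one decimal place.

Calculated osmolality = 2·Na + glucose/18 + BUN/2.8
= 2·128 + 626/18 + 19/2.8
= 256 + 34.78 + 6.79
= 297.57 mOsm/kg

297.6 mOsm/kg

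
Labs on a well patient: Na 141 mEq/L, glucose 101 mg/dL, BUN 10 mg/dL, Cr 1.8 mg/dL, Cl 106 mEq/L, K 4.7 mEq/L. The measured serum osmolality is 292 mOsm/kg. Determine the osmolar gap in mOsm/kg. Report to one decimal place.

Calculated osmolality = 2·Na + glucose/18 + BUN/2.8
= 2·141 + 101/18 + 10/2.8
= 282 + 5.61 + 3.57
= 291.18 mOsm/kg ≈ 291.2 mOsm/kg
Osmolar gap = measured − calculated = 292 − 291.2 = 0.8 mOsm/kg

0.8 mOsm/kg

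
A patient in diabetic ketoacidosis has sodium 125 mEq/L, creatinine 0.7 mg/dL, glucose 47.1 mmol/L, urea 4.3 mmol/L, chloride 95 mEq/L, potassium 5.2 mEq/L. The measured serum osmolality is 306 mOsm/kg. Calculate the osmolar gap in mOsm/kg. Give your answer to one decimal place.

Calculated osmolality = 2·Na + glucose + urea
= 2·125 + 47.1 + 4.3
= 250 + 47.10 + 4.30
= 301.4 mOsm/kg ≈ 301.4 mOsm/kg
Osmolar gap = measured − calculated = 306 − 301.4 = 4.6 mOsm/kg

4.6 mOsm/kg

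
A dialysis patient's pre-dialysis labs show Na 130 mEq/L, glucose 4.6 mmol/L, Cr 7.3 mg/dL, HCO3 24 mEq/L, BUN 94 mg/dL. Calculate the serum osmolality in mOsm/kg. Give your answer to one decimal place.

Calculated osmolality = 2·Na + glucose + BUN/2.8
= 2·130 + 4.6 + 94/2.8
= 260 + 4.60 + 33.57
= 298.17 mOsm/kg

298.2 mOsm/kg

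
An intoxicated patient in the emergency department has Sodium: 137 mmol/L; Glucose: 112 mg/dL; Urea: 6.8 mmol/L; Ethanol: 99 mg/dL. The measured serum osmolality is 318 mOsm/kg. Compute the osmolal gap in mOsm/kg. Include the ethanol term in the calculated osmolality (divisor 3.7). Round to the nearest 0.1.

Calculated osmolality = 2·Na + glucose/18 + urea + ethanol/3.7
= 2·137 + 112/18 + 6.8 + 99/3.7
= 274 + 6.22 + 6.80 + 26.76
= 313.78 mOsm/kg ≈ 313.8 mOsm/kg
Osmolar gap = measured − calculated = 318 − 313.8 = 4.2 mOsm/kg

4.2 mOsm/kg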